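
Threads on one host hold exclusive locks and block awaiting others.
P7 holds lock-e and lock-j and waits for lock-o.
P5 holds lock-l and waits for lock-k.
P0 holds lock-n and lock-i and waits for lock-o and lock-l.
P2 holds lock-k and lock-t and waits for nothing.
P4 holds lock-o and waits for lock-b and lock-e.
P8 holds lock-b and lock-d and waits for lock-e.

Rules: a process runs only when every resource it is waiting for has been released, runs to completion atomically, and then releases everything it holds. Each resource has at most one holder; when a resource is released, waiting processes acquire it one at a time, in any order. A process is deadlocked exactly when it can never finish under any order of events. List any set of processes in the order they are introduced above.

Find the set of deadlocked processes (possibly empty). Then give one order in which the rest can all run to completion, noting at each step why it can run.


Deadlocked set: P7, P0, P4 and P8.
Key observation: the loop P7 -> P4 -> P7 blocks itself forever; P8 is caught in further circular waits and P0 waits into the deadlock from upstream.
One completion order for the rest: P2, P5.
Check, step by step:
  P2: no waits; runs immediately, freeing lock-k and lock-t
  P5: everything it awaited (lock-k) is free; runs, freeing lock-l


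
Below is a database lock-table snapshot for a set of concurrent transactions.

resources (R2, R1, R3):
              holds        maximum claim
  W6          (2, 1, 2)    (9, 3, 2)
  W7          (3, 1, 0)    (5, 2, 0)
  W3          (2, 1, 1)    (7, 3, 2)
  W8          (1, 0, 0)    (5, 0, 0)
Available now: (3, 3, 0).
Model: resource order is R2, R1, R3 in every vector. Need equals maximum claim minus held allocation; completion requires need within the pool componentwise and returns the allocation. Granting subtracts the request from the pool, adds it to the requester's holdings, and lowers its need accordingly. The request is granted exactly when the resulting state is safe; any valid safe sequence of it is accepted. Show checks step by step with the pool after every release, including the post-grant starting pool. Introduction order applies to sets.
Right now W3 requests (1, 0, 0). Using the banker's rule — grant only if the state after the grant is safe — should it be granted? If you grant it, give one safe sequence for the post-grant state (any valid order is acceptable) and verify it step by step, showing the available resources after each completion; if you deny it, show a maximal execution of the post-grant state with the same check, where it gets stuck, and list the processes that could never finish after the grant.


DENY: after the grant no complete ordering would exist.
Key observation: after W7, W8 the pool peaks at (6, 4, 0), and each blocked process is short somewhere: W6 on R2; W3 on R3.
After a pretend grant, a maximal execution: W7, W8 — then nothing else fits. Walking it through:
  pool = (2, 3, 0)
  W7 needs (2, 1, 0) <= (2, 3, 0) -> finishes; pool += (3, 1, 0) = (5, 4, 0)
  W8 needs (4, 0, 0) <= (5, 4, 0) -> finishes; pool += (1, 0, 0) = (6, 4, 0)
  blocked: W6 wants (7, 2, 0), pool (6, 4, 0) — not enough R2
  blocked: W3 wants (4, 2, 1), pool (6, 4, 0) — not enough R3
Had the request been granted, W6 and W3 could never finish.


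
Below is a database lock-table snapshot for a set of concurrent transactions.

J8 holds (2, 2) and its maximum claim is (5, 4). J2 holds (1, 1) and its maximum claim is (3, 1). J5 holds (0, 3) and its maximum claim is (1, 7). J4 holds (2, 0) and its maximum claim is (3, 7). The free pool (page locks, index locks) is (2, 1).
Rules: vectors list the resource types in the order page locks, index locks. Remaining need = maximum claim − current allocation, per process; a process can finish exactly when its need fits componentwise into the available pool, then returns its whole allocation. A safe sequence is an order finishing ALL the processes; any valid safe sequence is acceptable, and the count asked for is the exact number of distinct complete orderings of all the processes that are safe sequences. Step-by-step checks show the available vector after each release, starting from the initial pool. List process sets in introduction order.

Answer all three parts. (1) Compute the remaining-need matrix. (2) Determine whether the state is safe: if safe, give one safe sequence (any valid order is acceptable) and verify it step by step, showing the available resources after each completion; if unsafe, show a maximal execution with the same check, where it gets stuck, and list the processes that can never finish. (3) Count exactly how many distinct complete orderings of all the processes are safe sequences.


(1) Need matrix, components ordered page locks, index locks:
  J8: (3, 2)
  J2: (2, 0)
  J5: (1, 4)
  J4: (1, 7)
(2) The state is SAFE; one workable sequence: J2, J8, J5, J4.
Key observation: J2 marks the first exact bind of the order: its need (2, 0) fits the free (2, 1) with zero slack on a requested resource.
Verifying each step:
  pool = (2, 1)
  run J2 (needs (2, 0), free (2, 1)); after release of (1, 1) the pool is (3, 2)
  run J8 (needs (3, 2), free (3, 2)); after release of (2, 2) the pool is (5, 4)
  run J5 (needs (1, 4), free (5, 4)); after release of (0, 3) the pool is (5, 7)
  run J4 (needs (1, 7), free (5, 7)); after release of (2, 0) the pool is (7, 7)
(3) Precisely 1 of the possible complete orderings is a safe sequence.


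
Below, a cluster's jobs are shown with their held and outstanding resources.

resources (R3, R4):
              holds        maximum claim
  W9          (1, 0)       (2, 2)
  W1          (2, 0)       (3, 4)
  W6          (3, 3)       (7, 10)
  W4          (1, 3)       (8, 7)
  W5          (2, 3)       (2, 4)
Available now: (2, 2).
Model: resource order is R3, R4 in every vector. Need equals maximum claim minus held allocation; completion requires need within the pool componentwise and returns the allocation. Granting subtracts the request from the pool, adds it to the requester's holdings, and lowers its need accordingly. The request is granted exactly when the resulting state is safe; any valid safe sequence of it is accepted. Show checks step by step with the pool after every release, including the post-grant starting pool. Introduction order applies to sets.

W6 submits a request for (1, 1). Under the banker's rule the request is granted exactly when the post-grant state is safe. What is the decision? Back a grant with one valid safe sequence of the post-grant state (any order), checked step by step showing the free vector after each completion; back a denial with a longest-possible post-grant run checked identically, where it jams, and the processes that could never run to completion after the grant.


DENY. Granting would leave the state unsafe.
Key observation: after W5, W9, W1 the pool peaks at (6, 4), and each blocked process is short somewhere: W6 on R4; W4 on R3.
Pretend the grant happened; the run W5, W9, W1 goes as far as possible. Check, step by step:
  pool = (1, 1)
  W5: need (0, 1) fits (1, 1); releases (2, 3), pool now (3, 4)
  W9: need (1, 2) fits (3, 4); releases (1, 0), pool now (4, 4)
  W1: need (1, 4) fits (4, 4); releases (2, 0), pool now (6, 4)
  W6 still needs (3, 6) but only (6, 4) is free — short on R4
  W4 still needs (7, 4) but only (6, 4) is free — short on R3
Post-grant, the permanently blocked set is W6 and W4.


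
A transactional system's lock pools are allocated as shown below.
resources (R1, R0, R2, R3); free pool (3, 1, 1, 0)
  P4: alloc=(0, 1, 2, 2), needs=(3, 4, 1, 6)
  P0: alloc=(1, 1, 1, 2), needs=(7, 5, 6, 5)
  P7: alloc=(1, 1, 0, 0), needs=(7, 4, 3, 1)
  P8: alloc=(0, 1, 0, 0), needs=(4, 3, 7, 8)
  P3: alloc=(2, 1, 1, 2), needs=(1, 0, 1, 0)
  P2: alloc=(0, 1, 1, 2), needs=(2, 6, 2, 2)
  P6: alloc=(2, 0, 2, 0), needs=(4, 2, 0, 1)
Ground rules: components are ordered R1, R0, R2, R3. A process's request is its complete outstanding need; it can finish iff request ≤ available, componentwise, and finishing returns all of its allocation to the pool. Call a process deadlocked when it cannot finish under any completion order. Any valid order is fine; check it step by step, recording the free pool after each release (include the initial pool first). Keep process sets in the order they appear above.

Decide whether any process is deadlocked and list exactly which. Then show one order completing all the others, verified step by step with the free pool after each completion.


Deadlocked: P4, P0, P7, P8 and P2.
Key observation: no order helps: past P3, P6, the free pool tops out at (7, 2, 4, 2), below what each blocked process needs in R0.
One completion order for the rest: P3, P6. Verifying each step:
  pool = (3, 1, 1, 0)
  run P3 (needs (1, 0, 1, 0), free (3, 1, 1, 0)); after release of (2, 1, 1, 2) the pool is (5, 2, 2, 2)
  run P6 (needs (4, 2, 0, 1), free (5, 2, 2, 2)); after release of (2, 0, 2, 0) the pool is (7, 2, 4, 2)
The stuck group stays short no matter what:
  P4 cannot run: need (3, 4, 1, 6) vs free (7, 2, 4, 2) (insufficient R0 and R3)
  P0 cannot run: need (7, 5, 6, 5) vs free (7, 2, 4, 2) (insufficient R0, R2 and R3)
  P7 cannot run: need (7, 4, 3, 1) vs free (7, 2, 4, 2) (insufficient R0)
  P8 cannot run: need (4, 3, 7, 8) vs free (7, 2, 4, 2) (insufficient R0, R2 and R3)
  P2 cannot run: need (2, 6, 2, 2) vs free (7, 2, 4, 2) (insufficient R0)


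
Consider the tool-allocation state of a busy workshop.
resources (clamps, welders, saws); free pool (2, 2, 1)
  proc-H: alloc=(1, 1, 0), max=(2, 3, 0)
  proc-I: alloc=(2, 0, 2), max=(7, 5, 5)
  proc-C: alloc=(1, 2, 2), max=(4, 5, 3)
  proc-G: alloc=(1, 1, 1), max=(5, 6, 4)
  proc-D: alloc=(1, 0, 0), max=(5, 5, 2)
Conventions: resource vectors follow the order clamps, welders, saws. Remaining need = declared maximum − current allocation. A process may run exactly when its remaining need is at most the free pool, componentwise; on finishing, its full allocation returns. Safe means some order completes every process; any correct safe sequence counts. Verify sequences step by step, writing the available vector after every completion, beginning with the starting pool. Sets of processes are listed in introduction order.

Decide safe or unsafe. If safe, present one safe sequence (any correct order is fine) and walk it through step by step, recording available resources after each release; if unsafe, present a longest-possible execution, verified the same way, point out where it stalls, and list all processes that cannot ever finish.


SAFE. One safe sequence: proc-H, proc-C, proc-G, proc-I, proc-D.
Key observation: at proc-H the run first touches a limit — (1, 2, 0) against (2, 2, 1), exact on a resource it actually requests.
Verifying each step:
  pool = (2, 2, 1)
  proc-H needs (1, 2, 0) <= (2, 2, 1) -> finishes; pool += (1, 1, 0) = (3, 3, 1)
  proc-C needs (3, 3, 1) <= (3, 3, 1) -> finishes; pool += (1, 2, 2) = (4, 5, 3)
  proc-G needs (4, 5, 3) <= (4, 5, 3) -> finishes; pool += (1, 1, 1) = (5, 6, 4)
  proc-I needs (5, 5, 3) <= (5, 6, 4) -> finishes; pool += (2, 0, 2) = (7, 6, 6)
  proc-D needs (4, 5, 2) <= (7, 6, 6) -> finishes; pool += (1, 0, 0) = (8, 6, 6)


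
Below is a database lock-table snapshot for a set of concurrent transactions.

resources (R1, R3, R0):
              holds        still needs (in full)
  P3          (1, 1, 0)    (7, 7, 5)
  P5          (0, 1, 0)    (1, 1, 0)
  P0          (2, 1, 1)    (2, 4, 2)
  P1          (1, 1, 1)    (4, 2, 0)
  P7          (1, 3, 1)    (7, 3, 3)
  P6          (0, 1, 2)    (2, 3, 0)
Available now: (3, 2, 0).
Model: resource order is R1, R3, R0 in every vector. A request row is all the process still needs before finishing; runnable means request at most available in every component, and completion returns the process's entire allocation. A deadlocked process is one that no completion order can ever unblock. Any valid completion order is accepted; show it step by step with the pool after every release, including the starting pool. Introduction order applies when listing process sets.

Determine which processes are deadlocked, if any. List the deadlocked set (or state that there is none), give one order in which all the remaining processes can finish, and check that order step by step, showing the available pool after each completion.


Deadlocked set: P3 and P7.
Key observation: P5, P6, P0, P1 can finish, but then (6, 6, 4) is all there is, and the blocked group's R1 demands exceed it.
The rest can finish in the order P5, P6, P0, P1. Verifying each step:
  pool = (3, 2, 0)
  run P5 (needs (1, 1, 0), free (3, 2, 0)); after release of (0, 1, 0) the pool is (3, 3, 0)
  run P6 (needs (2, 3, 0), free (3, 3, 0)); after release of (0, 1, 2) the pool is (3, 4, 2)
  run P0 (needs (2, 4, 2), free (3, 4, 2)); after release of (2, 1, 1) the pool is (5, 5, 3)
  run P1 (needs (4, 2, 0), free (5, 5, 3)); after release of (1, 1, 1) the pool is (6, 6, 4)
The stuck group stays short no matter what:
  P3 cannot run: need (7, 7, 5) vs free (6, 6, 4) (insufficient R1, R3 and R0)
  P7 cannot run: need (7, 3, 3) vs free (6, 6, 4) (insufficient R1)


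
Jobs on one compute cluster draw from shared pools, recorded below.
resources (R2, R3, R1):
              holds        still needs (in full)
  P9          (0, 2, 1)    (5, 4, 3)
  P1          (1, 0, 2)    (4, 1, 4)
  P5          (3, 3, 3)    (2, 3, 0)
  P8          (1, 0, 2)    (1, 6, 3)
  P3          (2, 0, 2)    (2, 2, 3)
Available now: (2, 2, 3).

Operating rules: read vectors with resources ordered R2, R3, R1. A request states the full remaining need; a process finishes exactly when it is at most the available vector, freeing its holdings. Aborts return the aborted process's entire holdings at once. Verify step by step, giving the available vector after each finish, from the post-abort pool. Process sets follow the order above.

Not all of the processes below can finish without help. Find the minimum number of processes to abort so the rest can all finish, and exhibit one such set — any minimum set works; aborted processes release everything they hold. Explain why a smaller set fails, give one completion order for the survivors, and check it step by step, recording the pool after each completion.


The answer: abort P5.
Key observation: the deadlocked P9 becomes finishable only because P5 released (3, 3, 3); it completes at step 3 below.
Why nothing smaller works: aborting no one leaves the state deadlocked as given.
The survivors complete as P1, P3, P9, P8. Check, step by step (starting from the post-abort pool):
  pool = (5, 5, 6)
  P1 needs (4, 1, 4) <= (5, 5, 6) -> finishes; pool += (1, 0, 2) = (6, 5, 8)
  P3 needs (2, 2, 3) <= (6, 5, 8) -> finishes; pool += (2, 0, 2) = (8, 5, 10)
  P9 needs (5, 4, 3) <= (8, 5, 10) -> finishes; pool += (0, 2, 1) = (8, 7, 11)
  P8 needs (1, 6, 3) <= (8, 7, 11) -> finishes; pool += (1, 0, 2) = (9, 7, 13)


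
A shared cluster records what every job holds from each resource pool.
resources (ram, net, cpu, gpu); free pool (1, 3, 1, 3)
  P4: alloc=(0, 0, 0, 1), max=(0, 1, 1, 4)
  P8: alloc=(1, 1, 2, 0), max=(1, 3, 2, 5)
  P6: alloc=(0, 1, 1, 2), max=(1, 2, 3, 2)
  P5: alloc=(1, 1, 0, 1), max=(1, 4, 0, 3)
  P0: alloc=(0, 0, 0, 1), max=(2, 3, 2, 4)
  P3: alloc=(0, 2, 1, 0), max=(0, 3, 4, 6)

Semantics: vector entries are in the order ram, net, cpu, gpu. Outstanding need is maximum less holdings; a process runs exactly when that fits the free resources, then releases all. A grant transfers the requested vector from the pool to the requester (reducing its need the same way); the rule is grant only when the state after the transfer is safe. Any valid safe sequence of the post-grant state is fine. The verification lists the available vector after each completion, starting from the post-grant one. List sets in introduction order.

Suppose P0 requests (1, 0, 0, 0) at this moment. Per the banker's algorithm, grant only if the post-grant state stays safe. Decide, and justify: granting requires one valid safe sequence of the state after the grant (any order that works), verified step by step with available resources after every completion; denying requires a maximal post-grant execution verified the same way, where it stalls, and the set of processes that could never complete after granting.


GRANT. The post-grant state is safe; one safe sequence: P4, P5, P8, P0, P3, P6.
Key observation: even at the reduced pool (0, 3, 1, 3), P4 fits immediately, so safety survives the grant.
Step-by-step check of the post-grant state:
  pool = (0, 3, 1, 3)
  P4 needs (0, 1, 1, 3) <= (0, 3, 1, 3) -> finishes; pool += (0, 0, 0, 1) = (0, 3, 1, 4)
  P5 needs (0, 3, 0, 2) <= (0, 3, 1, 4) -> finishes; pool += (1, 1, 0, 1) = (1, 4, 1, 5)
  P8 needs (0, 2, 0, 5) <= (1, 4, 1, 5) -> finishes; pool += (1, 1, 2, 0) = (2, 5, 3, 5)
  P0 needs (1, 3, 2, 3) <= (2, 5, 3, 5) -> finishes; pool += (1, 0, 0, 1) = (3, 5, 3, 6)
  P3 needs (0, 1, 3, 6) <= (3, 5, 3, 6) -> finishes; pool += (0, 2, 1, 0) = (3, 7, 4, 6)
  P6 needs (1, 1, 2, 0) <= (3, 7, 4, 6) -> finishes; pool += (0, 1, 1, 2) = (3, 8, 5, 8)


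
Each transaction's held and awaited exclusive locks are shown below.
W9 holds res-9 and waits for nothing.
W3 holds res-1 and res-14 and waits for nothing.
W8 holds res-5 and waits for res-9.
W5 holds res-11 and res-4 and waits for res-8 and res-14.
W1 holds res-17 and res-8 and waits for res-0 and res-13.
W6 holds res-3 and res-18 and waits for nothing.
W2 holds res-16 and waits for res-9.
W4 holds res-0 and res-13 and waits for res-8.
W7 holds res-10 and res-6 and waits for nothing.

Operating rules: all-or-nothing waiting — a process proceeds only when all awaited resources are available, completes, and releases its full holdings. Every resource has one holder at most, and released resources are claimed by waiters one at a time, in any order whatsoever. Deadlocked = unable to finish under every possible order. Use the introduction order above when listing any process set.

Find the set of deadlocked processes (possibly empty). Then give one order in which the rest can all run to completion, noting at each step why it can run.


The deadlocked set is W5, W1 and W4.
Key observation: W1 -> W4 -> W1 is a circular wait — nothing in it can go first; W5 waits into the deadlock from upstream.
A valid finishing order for the others: W9, W6, W3, W2, W8, W7.
Step-by-step check:
  run W9 (it waits on nothing); releases res-9
  run W6 (it waits on nothing); releases res-3 and res-18
  run W3 (it waits on nothing); releases res-1 and res-14
  W2: everything it awaited (res-9) is free; runs, freeing res-16
  W8: everything it awaited (res-9) is free; runs, freeing res-5
  run W7 (it waits on nothing); releases res-10 and res-6


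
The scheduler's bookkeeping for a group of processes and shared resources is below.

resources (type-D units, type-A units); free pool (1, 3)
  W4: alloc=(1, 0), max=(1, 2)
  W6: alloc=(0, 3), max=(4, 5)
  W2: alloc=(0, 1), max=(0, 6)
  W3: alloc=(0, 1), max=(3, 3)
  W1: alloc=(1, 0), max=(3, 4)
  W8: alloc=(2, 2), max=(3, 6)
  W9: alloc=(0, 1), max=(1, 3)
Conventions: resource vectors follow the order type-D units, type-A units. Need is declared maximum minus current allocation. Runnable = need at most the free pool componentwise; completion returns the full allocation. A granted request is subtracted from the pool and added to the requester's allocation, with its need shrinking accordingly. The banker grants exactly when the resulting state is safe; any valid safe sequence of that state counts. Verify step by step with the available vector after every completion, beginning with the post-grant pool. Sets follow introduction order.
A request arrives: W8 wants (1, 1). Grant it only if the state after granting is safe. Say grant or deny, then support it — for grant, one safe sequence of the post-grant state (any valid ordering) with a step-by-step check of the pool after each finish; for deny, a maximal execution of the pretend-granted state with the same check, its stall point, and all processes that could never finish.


GRANT: granting preserves safety; a valid post-grant sequence is W4, W9, W8, W3, W2, W6, W1.
Key observation: the transfer keeps a workable pool ((0, 2)); W4 starts the safe sequence.
Verifying the post-grant state step by step:
  pool = (0, 2)
  W4: need (0, 2) fits (0, 2); releases (1, 0), pool now (1, 2)
  W9: need (1, 2) fits (1, 2); releases (0, 1), pool now (1, 3)
  W8: need (0, 3) fits (1, 3); releases (3, 3), pool now (4, 6)
  W3: need (3, 2) fits (4, 6); releases (0, 1), pool now (4, 7)
  W2: need (0, 5) fits (4, 7); releases (0, 1), pool now (4, 8)
  W6: need (4, 2) fits (4, 8); releases (0, 3), pool now (4, 11)
  W1: need (2, 4) fits (4, 11); releases (1, 0), pool now (5, 11)


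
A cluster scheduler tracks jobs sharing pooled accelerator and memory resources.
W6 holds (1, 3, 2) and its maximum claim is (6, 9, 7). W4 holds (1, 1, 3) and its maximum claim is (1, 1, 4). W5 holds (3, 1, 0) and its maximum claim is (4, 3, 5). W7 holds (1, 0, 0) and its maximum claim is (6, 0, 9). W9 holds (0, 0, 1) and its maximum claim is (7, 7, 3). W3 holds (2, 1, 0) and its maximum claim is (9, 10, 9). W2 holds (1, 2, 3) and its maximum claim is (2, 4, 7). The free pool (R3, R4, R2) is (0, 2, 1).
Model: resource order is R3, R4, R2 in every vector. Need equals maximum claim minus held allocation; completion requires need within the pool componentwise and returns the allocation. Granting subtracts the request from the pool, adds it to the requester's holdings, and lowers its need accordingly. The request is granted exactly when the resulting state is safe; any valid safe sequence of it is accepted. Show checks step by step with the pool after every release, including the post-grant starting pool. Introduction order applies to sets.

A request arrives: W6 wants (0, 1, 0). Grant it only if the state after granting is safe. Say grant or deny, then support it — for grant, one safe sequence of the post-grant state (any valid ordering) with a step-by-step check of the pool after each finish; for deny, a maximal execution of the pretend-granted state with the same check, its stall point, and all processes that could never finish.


GRANT: granting preserves safety; a valid post-grant sequence is W4, W2, W5, W6, W7, W3, W9.
Key observation: post-grant, (0, 1, 1) remains, and an order beginning with W4 completes everyone.
Verifying the post-grant state step by step:
  pool = (0, 1, 1)
  W4: need (0, 0, 1) fits (0, 1, 1); releases (1, 1, 3), pool now (1, 2, 4)
  W2: need (1, 2, 4) fits (1, 2, 4); releases (1, 2, 3), pool now (2, 4, 7)
  W5: need (1, 2, 5) fits (2, 4, 7); releases (3, 1, 0), pool now (5, 5, 7)
  W6: need (5, 5, 5) fits (5, 5, 7); releases (1, 4, 2), pool now (6, 9, 9)
  W7: need (5, 0, 9) fits (6, 9, 9); releases (1, 0, 0), pool now (7, 9, 9)
  W3: need (7, 9, 9) fits (7, 9, 9); releases (2, 1, 0), pool now (9, 10, 9)
  W9: need (7, 7, 2) fits (9, 10, 9); releases (0, 0, 1), pool now (9, 10, 10)


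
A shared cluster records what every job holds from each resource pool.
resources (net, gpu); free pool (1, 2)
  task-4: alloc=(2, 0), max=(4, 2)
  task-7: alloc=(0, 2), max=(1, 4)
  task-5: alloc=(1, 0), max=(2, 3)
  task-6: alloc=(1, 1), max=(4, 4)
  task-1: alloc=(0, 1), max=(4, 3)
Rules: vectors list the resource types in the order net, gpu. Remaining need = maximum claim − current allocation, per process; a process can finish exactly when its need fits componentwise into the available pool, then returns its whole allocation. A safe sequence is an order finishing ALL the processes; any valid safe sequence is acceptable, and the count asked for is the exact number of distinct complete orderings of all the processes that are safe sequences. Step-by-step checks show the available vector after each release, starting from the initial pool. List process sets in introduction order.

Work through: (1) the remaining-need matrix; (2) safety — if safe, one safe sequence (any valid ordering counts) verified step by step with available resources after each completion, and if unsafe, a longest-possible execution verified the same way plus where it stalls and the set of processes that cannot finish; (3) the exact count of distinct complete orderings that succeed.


(1) Outstanding need per process (order net, gpu):
  task-4: (2, 2)
  task-7: (1, 2)
  task-5: (1, 3)
  task-6: (3, 3)
  task-1: (4, 2)
(2) The state is SAFE; one workable sequence: task-7, task-5, task-4, task-1, task-6.
Key observation: task-7 marks the first exact bind of the order: its need (1, 2) fits the free (1, 2) with zero slack on a requested resource.
Verifying each step:
  pool = (1, 2)
  task-7: need (1, 2) fits (1, 2); releases (0, 2), pool now (1, 4)
  task-5: need (1, 3) fits (1, 4); releases (1, 0), pool now (2, 4)
  task-4: need (2, 2) fits (2, 4); releases (2, 0), pool now (4, 4)
  task-1: need (4, 2) fits (4, 4); releases (0, 1), pool now (4, 5)
  task-6: need (3, 3) fits (4, 5); releases (1, 1), pool now (5, 6)
(3) The exact count: 2 of the possible complete orderings are safe sequences.


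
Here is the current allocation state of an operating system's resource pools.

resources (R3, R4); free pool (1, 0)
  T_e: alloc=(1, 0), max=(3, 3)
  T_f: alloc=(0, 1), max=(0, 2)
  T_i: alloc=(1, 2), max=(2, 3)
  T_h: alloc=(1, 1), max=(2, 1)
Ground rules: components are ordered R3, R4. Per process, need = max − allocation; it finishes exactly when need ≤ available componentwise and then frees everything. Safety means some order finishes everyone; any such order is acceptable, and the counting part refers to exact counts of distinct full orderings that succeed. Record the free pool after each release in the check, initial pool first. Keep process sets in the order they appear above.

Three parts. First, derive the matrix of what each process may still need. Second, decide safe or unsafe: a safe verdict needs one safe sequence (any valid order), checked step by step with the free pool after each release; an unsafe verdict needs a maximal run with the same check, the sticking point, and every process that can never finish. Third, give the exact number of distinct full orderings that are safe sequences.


(1) Need matrix, components ordered R3, R4:
  T_e: (2, 3)
  T_f: (0, 1)
  T_i: (1, 1)
  T_h: (1, 0)
(2) SAFE, for example via the order T_h, T_i, T_e, T_f.
Key observation: the first exact fit in this order is T_h — it needs (1, 0) with (1, 0) free, meeting a requested resource to the last unit.
Walking it through:
  pool = (1, 0)
  T_h needs (1, 0) <= (1, 0) -> finishes; pool += (1, 1) = (2, 1)
  T_i needs (1, 1) <= (2, 1) -> finishes; pool += (1, 2) = (3, 3)
  T_e needs (2, 3) <= (3, 3) -> finishes; pool += (1, 0) = (4, 3)
  T_f needs (0, 1) <= (4, 3) -> finishes; pool += (0, 1) = (4, 4)
(3) Precisely 3 of the possible complete orderings are safe sequences.


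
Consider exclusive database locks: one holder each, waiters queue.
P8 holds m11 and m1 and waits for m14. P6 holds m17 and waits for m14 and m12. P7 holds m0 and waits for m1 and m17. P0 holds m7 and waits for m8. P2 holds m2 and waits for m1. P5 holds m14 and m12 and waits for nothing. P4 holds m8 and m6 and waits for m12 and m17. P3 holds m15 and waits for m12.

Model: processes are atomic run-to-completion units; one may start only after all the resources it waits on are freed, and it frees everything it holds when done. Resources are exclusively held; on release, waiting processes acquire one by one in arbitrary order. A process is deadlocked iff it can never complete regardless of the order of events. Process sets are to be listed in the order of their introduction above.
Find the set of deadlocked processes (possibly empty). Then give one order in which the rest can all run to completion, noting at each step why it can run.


The deadlocked set is empty.
Key observation: the wait relation is loop-free; peeling off processes with no waits unwinds the whole state.
The rest can finish in the order P5, P8, P3, P6, P4, P7, P0, P2.
Step-by-step check:
  run P5 (it waits on nothing); releases m14 and m12
  P8: everything it awaited (m14) is free; runs, freeing m11 and m1
  P3: everything it awaited (m12) is free; runs, freeing m15
  P6: everything it awaited (m14 and m12) is free; runs, freeing m17
  P4: everything it awaited (m12 and m17) is free; runs, freeing m8 and m6
  P7: everything it awaited (m1 and m17) is free; runs, freeing m0
  P0: everything it awaited (m8) is free; runs, freeing m7
  P2: everything it awaited (m1) is free; runs, freeing m2


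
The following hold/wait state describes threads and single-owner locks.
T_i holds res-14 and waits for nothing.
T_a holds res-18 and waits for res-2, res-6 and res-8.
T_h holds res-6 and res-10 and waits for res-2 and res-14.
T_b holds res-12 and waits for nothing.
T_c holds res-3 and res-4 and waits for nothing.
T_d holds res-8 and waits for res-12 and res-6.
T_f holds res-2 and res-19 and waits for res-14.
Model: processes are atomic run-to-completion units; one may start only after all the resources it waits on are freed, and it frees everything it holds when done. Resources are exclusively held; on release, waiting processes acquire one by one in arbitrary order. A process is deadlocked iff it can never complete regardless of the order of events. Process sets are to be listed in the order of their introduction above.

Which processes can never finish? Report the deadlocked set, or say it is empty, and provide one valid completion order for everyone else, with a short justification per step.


No process is deadlocked.
Key observation: every chain of waits terminates; starting from the processes that wait on nothing, all the rest unlock in turn.
A valid finishing order for the others: T_i, T_f, T_b, T_c, T_h, T_d, T_a.
Check, step by step:
  T_i: no waits; runs immediately, freeing res-14
  T_f: everything it awaited (res-14) is free; runs, freeing res-2 and res-19
  T_b: no waits; runs immediately, freeing res-12
  T_c: no waits; runs immediately, freeing res-3 and res-4
  T_h: everything it awaited (res-2 and res-14) is free; runs, freeing res-6 and res-10
  T_d: everything it awaited (res-12 and res-6) is free; runs, freeing res-8
  T_a: everything it awaited (res-2, res-6 and res-8) is free; runs, freeing res-18


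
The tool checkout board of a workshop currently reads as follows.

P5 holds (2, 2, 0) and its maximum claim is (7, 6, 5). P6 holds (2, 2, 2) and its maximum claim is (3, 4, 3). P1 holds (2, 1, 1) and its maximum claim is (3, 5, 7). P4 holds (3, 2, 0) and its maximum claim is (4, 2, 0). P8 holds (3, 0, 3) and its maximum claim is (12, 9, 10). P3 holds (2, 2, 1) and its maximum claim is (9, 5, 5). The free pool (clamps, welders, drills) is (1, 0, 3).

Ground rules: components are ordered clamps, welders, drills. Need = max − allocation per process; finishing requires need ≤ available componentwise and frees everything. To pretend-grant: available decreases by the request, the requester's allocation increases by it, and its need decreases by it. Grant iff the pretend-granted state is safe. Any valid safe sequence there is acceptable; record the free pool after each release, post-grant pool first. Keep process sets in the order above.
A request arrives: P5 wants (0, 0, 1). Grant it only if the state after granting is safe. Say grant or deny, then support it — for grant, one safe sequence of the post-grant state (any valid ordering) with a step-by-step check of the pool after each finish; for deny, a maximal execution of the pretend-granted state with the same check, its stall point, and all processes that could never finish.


GRANT: granting preserves safety; a valid post-grant sequence is P4, P6, P5, P3, P1, P8.
Key observation: (1, 0, 2) free after granting still covers P4 first, and each release covers the next.
Verifying the post-grant state step by step:
  pool = (1, 0, 2)
  run P4 (needs (1, 0, 0), free (1, 0, 2)); after release of (3, 2, 0) the pool is (4, 2, 2)
  run P6 (needs (1, 2, 1), free (4, 2, 2)); after release of (2, 2, 2) the pool is (6, 4, 4)
  run P5 (needs (5, 4, 4), free (6, 4, 4)); after release of (2, 2, 1) the pool is (8, 6, 5)
  run P3 (needs (7, 3, 4), free (8, 6, 5)); after release of (2, 2, 1) the pool is (10, 8, 6)
  run P1 (needs (1, 4, 6), free (10, 8, 6)); after release of (2, 1, 1) the pool is (12, 9, 7)
  run P8 (needs (9, 9, 7), free (12, 9, 7)); after release of (3, 0, 3) the pool is (15, 9, 10)


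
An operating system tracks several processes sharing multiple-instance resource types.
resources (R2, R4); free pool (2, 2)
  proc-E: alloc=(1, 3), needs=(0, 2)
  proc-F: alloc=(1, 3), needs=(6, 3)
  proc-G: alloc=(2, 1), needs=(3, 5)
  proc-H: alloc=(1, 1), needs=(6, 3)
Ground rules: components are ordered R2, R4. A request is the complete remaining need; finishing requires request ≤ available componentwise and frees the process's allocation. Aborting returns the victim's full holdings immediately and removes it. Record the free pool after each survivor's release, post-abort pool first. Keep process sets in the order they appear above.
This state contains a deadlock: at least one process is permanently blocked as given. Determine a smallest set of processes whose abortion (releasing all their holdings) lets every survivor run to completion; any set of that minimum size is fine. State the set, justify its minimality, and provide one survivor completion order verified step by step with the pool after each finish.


Abort proc-F.
Key observation: proc-H could never have finished before the abort; with (1, 3) returned by proc-F, it fits at step 3.
Why nothing smaller works: aborting no one leaves the state deadlocked as given.
The survivors complete as proc-G, proc-E, proc-H. Verifying each step (starting from the post-abort pool):
  pool = (3, 5)
  proc-G needs (3, 5) <= (3, 5) -> finishes; pool += (2, 1) = (5, 6)
  proc-E needs (0, 2) <= (5, 6) -> finishes; pool += (1, 3) = (6, 9)
  proc-H needs (6, 3) <= (6, 9) -> finishes; pool += (1, 1) = (7, 10)


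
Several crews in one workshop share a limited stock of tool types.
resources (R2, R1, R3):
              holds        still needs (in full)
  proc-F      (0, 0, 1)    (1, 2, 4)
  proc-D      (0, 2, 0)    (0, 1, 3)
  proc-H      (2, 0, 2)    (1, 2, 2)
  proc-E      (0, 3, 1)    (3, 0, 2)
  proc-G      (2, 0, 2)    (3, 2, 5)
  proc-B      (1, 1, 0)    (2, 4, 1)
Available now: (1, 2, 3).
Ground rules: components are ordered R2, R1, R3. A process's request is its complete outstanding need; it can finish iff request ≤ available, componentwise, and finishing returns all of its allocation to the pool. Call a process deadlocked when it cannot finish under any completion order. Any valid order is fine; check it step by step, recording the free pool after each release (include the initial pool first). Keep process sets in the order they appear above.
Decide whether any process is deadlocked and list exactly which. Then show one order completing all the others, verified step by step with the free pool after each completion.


Nothing here is deadlocked.
Key observation: proc-H can run right away; the returned allocation unlocks the remaining processes in turn.
A valid finishing order for the others: proc-H, proc-F, proc-D, proc-E, proc-G, proc-B. Check, step by step:
  pool = (1, 2, 3)
  proc-H: need (1, 2, 2) fits (1, 2, 3); releases (2, 0, 2), pool now (3, 2, 5)
  proc-F: need (1, 2, 4) fits (3, 2, 5); releases (0, 0, 1), pool now (3, 2, 6)
  proc-D: need (0, 1, 3) fits (3, 2, 6); releases (0, 2, 0), pool now (3, 4, 6)
  proc-E: need (3, 0, 2) fits (3, 4, 6); releases (0, 3, 1), pool now (3, 7, 7)
  proc-G: need (3, 2, 5) fits (3, 7, 7); releases (2, 0, 2), pool now (5, 7, 9)
  proc-B: need (2, 4, 1) fits (5, 7, 9); releases (1, 1, 0), pool now (6, 8, 9)


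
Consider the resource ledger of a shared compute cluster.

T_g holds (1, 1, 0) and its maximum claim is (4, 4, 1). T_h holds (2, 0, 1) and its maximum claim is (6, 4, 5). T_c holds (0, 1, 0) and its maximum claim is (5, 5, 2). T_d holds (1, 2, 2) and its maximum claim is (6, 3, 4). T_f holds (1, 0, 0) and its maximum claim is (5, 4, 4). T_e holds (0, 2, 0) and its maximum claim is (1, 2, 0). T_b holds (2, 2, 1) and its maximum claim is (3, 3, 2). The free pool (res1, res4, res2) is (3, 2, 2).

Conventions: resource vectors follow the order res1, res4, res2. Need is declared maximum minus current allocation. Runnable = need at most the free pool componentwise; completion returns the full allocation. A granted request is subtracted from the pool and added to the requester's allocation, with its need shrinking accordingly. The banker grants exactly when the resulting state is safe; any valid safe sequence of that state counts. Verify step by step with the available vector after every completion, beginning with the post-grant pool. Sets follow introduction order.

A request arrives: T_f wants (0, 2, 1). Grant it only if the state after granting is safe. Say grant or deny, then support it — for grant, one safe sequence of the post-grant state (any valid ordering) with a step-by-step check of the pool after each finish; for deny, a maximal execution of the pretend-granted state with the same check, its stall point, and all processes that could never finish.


GRANT. The post-grant state is safe; one safe sequence: T_e, T_b, T_g, T_d, T_f, T_c, T_h.
Key observation: the grant leaves (3, 0, 1) free — enough for T_e, whose release restarts the cascade.
Check on the post-grant state, step by step:
  pool = (3, 0, 1)
  run T_e (needs (1, 0, 0), free (3, 0, 1)); after release of (0, 2, 0) the pool is (3, 2, 1)
  run T_b (needs (1, 1, 1), free (3, 2, 1)); after release of (2, 2, 1) the pool is (5, 4, 2)
  run T_g (needs (3, 3, 1), free (5, 4, 2)); after release of (1, 1, 0) the pool is (6, 5, 2)
  run T_d (needs (5, 1, 2), free (6, 5, 2)); after release of (1, 2, 2) the pool is (7, 7, 4)
  run T_f (needs (4, 2, 3), free (7, 7, 4)); after release of (1, 2, 1) the pool is (8, 9, 5)
  run T_c (needs (5, 4, 2), free (8, 9, 5)); after release of (0, 1, 0) the pool is (8, 10, 5)
  run T_h (needs (4, 4, 4), free (8, 10, 5)); after release of (2, 0, 1) the pool is (10, 10, 6)


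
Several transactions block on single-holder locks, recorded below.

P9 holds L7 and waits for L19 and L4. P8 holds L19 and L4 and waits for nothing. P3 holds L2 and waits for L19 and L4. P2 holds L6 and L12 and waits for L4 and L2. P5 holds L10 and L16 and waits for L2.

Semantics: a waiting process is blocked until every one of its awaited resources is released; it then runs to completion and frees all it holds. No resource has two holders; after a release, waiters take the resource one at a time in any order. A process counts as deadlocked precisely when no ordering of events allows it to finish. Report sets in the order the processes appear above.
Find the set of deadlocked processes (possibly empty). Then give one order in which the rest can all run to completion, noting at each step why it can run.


The deadlocked set is empty.
Key observation: all waits point, directly or indirectly, at processes that can finish, so nothing is permanently blocked.
One completion order for the rest: P8, P3, P9, P2, P5.
Check, step by step:
  P8: no waits; runs immediately, freeing L19 and L4
  run P3 (all its waits — L19 and L4 — are resolved); releases L2
  run P9 (all its waits — L19 and L4 — are resolved); releases L7
  run P2 (all its waits — L4 and L2 — are resolved); releases L6 and L12
  run P5 (all its waits — L2 — are resolved); releases L10 and L16


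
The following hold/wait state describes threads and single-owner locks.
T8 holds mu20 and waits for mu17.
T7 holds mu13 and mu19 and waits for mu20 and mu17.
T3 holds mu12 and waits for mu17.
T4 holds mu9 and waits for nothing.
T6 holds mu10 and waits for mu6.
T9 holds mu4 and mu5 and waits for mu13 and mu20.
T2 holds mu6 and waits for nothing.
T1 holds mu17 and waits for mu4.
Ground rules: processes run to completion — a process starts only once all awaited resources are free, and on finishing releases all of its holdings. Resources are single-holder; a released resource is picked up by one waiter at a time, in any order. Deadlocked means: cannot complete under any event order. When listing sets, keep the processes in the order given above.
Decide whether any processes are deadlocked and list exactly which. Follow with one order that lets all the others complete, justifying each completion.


Deadlocked: T8, T7, T3, T9 and T1.
Key observation: along T8 -> T1 -> T9 -> T8, each member waits on what the next one holds — a deadlock; T7 is caught in further circular waits and T3 waits into the deadlock from upstream.
A valid finishing order for the others: T2, T6, T4.
Walking it through:
  T2: no waits; runs immediately, freeing mu6
  run T6 (all its waits — mu6 — are resolved); releases mu10
  T4: no waits; runs immediately, freeing mu9
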